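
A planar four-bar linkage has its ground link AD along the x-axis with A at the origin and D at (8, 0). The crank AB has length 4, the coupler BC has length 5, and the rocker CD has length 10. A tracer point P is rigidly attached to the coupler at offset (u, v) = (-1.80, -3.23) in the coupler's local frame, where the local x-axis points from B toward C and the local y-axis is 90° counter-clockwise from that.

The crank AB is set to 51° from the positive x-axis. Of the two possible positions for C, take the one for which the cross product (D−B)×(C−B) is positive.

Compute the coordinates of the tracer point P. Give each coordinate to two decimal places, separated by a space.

A=(0,0), D=(8.00,0)
B = A + 4.00·(cos51°, sin51°) = (2.5173, 3.1086)
|BD| = 6.3027
circle(B,5.00) ∩ circle(D,10.00): a=-2.7985, h=4.1434
  candidates: C₊=(2.1264,8.0933) cross=26.115; C₋=(-1.9608,0.8845) cross=-26.115
  mode + wants cross > 0 → take C=(2.1264,8.0933) (cross=26.115)
ex = (C−B)/|BC| = (-0.0782,0.9969); ey = (-0.9969,-0.0782)
P = B + -1.80·ex + -3.23·ey = (5.8781,1.5666)

5.88 1.57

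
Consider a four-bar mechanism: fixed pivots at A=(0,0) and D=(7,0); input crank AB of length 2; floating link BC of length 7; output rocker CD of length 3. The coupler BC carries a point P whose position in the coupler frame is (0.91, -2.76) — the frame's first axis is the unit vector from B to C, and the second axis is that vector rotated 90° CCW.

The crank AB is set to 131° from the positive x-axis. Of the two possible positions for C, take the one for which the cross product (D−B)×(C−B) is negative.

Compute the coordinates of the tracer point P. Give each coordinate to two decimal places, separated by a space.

-1.90 -1.34

A=(0,0), D=(7.00,0)
B = A + 2.00·(cos131°, sin131°) = (-1.3121, 1.5094)
|BD| = 8.4481
circle(B,7.00) ∩ circle(D,3.00): a=6.5914, h=2.3565
  candidates: C₊=(5.5943,2.6503) cross=19.908; C₋=(4.7522,-1.9868) cross=-19.908
  mode - wants cross < 0 → take C=(4.7522,-1.9868) (cross=-19.908)
ex = (C−B)/|BC| = (0.8663,-0.4995); ey = (0.4995,0.8663)
P = B + 0.91·ex + -2.76·ey = (-1.9023,-1.3362)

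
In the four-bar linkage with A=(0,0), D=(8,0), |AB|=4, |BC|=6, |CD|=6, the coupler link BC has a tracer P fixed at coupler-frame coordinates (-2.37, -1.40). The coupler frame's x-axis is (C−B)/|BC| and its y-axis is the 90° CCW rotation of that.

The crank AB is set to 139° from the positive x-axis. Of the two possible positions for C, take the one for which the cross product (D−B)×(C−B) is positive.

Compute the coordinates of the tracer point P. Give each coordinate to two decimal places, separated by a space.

A=(0,0), D=(8.00,0)
B = A + 4.00·(cos139°, sin139°) = (-3.0188, 2.6242)
|BD| = 11.3270
circle(B,6.00) ∩ circle(D,6.00): a=5.6635, h=1.9811
  candidates: C₊=(2.9496,3.2393) cross=22.440; C₋=(2.0316,-0.6151) cross=-22.440
  mode + wants cross > 0 → take C=(2.9496,3.2393) (cross=22.440)
ex = (C−B)/|BC| = (0.9947,0.1025); ey = (-0.1025,0.9947)
P = B + -2.37·ex + -1.40·ey = (-5.2328,0.9887)

-5.23 0.99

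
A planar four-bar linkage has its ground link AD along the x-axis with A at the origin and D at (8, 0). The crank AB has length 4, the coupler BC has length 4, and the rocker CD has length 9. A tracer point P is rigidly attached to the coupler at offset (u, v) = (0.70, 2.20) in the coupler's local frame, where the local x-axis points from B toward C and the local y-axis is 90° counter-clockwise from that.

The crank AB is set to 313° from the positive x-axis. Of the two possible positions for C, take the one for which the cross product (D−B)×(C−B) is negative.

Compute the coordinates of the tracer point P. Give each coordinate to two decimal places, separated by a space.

4.82 -3.90

A=(0,0), D=(8.00,0)
B = A + 4.00·(cos313°, sin313°) = (2.7280, -2.9254)
|BD| = 6.0293
circle(B,4.00) ∩ circle(D,9.00): a=-2.3757, h=3.2181
  candidates: C₊=(-0.9108,-1.2643) cross=19.403; C₋=(2.2121,-6.8920) cross=-19.403
  mode - wants cross < 0 → take C=(2.2121,-6.8920) (cross=-19.403)
ex = (C−B)/|BC| = (-0.1290,-0.9916); ey = (0.9916,-0.1290)
P = B + 0.70·ex + 2.20·ey = (4.8193,-3.9033)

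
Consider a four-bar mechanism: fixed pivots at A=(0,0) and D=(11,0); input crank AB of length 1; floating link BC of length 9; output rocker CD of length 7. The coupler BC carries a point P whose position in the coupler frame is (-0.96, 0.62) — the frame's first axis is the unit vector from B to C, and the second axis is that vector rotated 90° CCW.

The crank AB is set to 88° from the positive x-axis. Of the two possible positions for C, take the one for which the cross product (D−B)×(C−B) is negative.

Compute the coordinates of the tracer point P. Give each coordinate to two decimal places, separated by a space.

A=(0,0), D=(11.00,0)
B = A + 1.00·(cos88°, sin88°) = (0.0349, 0.9994)
|BD| = 11.0105
circle(B,9.00) ∩ circle(D,7.00): a=6.9584, h=5.7079
  candidates: C₊=(7.4827,6.0522) cross=62.847; C₋=(6.4465,-5.3166) cross=-62.847
  mode - wants cross < 0 → take C=(6.4465,-5.3166) (cross=-62.847)
ex = (C−B)/|BC| = (0.7124,-0.7018); ey = (0.7018,0.7124)
P = B + -0.96·ex + 0.62·ey = (-0.2139,2.1148)

-0.21 2.11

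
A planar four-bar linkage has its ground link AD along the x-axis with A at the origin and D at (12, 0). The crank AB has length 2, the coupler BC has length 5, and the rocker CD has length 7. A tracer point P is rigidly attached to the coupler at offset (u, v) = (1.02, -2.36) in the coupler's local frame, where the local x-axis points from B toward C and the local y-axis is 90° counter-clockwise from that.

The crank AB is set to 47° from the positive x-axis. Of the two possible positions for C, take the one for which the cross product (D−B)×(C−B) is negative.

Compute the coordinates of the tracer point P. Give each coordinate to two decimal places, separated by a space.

0.65 -1.01

A=(0,0), D=(12.00,0)
B = A + 2.00·(cos47°, sin47°) = (1.3640, 1.4627)
|BD| = 10.7361
circle(B,5.00) ∩ circle(D,7.00): a=4.2503, h=2.6334
  candidates: C₊=(5.9335,3.4925) cross=28.272; C₋=(5.2159,-1.7252) cross=-28.272
  mode - wants cross < 0 → take C=(5.2159,-1.7252) (cross=-28.272)
ex = (C−B)/|BC| = (0.7704,-0.6376); ey = (0.6376,0.7704)
P = B + 1.02·ex + -2.36·ey = (0.6451,-1.0057)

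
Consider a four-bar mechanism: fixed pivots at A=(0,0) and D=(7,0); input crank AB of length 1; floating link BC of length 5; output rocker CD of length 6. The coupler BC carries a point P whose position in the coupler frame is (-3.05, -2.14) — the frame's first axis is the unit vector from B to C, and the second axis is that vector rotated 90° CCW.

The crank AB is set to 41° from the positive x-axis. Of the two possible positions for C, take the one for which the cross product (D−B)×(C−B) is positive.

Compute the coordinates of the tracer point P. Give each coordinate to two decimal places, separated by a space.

0.89 -3.07

A=(0,0), D=(7.00,0)
B = A + 1.00·(cos41°, sin41°) = (0.7547, 0.6561)
|BD| = 6.2797
circle(B,5.00) ∩ circle(D,6.00): a=2.2640, h=4.4581
  candidates: C₊=(3.4721,4.8532) cross=27.995; C₋=(2.5406,-4.0141) cross=-27.995
  mode + wants cross > 0 → take C=(3.4721,4.8532) (cross=27.995)
ex = (C−B)/|BC| = (0.5435,0.8394); ey = (-0.8394,0.5435)
P = B + -3.05·ex + -2.14·ey = (0.8935,-3.0672)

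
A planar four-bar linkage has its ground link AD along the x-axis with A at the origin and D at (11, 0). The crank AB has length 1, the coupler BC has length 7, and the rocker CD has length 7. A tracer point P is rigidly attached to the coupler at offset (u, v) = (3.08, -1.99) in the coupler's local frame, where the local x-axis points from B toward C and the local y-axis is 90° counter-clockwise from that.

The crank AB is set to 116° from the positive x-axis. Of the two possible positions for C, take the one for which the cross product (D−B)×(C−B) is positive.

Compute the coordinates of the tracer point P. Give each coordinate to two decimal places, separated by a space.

A=(0,0), D=(11.00,0)
B = A + 1.00·(cos116°, sin116°) = (-0.4384, 0.8988)
|BD| = 11.4736
circle(B,7.00) ∩ circle(D,7.00): a=5.7368, h=4.0111
  candidates: C₊=(5.5950,4.4482) cross=46.022; C₋=(4.9666,-3.5494) cross=-46.022
  mode + wants cross > 0 → take C=(5.5950,4.4482) (cross=46.022)
ex = (C−B)/|BC| = (0.8619,0.5071); ey = (-0.5071,0.8619)
P = B + 3.08·ex + -1.99·ey = (3.2254,0.7453)

3.23 0.75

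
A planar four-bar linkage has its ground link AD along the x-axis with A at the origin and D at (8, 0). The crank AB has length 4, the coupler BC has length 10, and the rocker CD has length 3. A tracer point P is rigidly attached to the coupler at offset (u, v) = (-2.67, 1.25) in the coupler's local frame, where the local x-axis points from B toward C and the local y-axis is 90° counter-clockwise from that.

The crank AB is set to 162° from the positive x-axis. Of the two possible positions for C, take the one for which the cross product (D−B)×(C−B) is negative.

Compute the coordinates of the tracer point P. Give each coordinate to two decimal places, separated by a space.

-5.95 3.26

A=(0,0), D=(8.00,0)
B = A + 4.00·(cos162°, sin162°) = (-3.8042, 1.2361)
|BD| = 11.8688
circle(B,10.00) ∩ circle(D,3.00): a=9.7680, h=2.1417
  candidates: C₊=(6.1337,2.3488) cross=25.419; C₋=(5.6876,-1.9112) cross=-25.419
  mode - wants cross < 0 → take C=(5.6876,-1.9112) (cross=-25.419)
ex = (C−B)/|BC| = (0.9492,-0.3147); ey = (0.3147,0.9492)
P = B + -2.67·ex + 1.25·ey = (-5.9451,3.2629)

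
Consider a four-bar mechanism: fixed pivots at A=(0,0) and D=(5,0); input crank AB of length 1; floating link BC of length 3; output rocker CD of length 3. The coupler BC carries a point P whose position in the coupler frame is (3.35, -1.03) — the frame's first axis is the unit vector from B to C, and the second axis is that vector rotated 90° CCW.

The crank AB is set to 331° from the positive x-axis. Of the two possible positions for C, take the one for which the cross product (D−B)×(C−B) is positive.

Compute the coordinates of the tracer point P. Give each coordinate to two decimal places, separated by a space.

A=(0,0), D=(5.00,0)
B = A + 1.00·(cos331°, sin331°) = (0.8746, -0.4848)
|BD| = 4.1538
circle(B,3.00) ∩ circle(D,3.00): a=2.0769, h=2.1648
  candidates: C₊=(2.6846,1.9076) cross=8.992; C₋=(3.1900,-2.3925) cross=-8.992
  mode + wants cross > 0 → take C=(2.6846,1.9076) (cross=8.992)
ex = (C−B)/|BC| = (0.6033,0.7975); ey = (-0.7975,0.6033)
P = B + 3.35·ex + -1.03·ey = (3.7172,1.5653)

3.72 1.57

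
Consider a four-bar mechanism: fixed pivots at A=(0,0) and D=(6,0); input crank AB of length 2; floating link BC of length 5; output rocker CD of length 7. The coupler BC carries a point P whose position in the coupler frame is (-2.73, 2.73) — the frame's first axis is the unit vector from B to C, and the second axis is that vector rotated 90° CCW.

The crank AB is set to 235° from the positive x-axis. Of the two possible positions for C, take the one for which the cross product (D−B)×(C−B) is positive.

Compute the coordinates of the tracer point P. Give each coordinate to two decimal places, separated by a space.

A=(0,0), D=(6.00,0)
B = A + 2.00·(cos235°, sin235°) = (-1.1472, -1.6383)
|BD| = 7.3325
circle(B,5.00) ∩ circle(D,7.00): a=2.0297, h=4.5695
  candidates: C₊=(-0.1897,3.2692) cross=33.506; C₋=(1.8522,-5.6388) cross=-33.506
  mode + wants cross > 0 → take C=(-0.1897,3.2692) (cross=33.506)
ex = (C−B)/|BC| = (0.1915,0.9815); ey = (-0.9815,0.1915)
P = B + -2.73·ex + 2.73·ey = (-4.3494,-3.7950)

-4.35 -3.80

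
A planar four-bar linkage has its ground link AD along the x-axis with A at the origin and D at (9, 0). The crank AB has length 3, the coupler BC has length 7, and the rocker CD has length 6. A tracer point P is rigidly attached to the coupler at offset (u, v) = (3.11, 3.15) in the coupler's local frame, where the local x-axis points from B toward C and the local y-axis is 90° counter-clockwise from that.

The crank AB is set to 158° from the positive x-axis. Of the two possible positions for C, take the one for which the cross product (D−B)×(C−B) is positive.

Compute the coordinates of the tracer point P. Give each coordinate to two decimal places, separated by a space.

A=(0,0), D=(9.00,0)
B = A + 3.00·(cos158°, sin158°) = (-2.7816, 1.1238)
|BD| = 11.8350
circle(B,7.00) ∩ circle(D,6.00): a=6.4667, h=2.6798
  candidates: C₊=(3.9104,3.1775) cross=31.716; C₋=(3.4015,-2.1579) cross=-31.716
  mode + wants cross > 0 → take C=(3.9104,3.1775) (cross=31.716)
ex = (C−B)/|BC| = (0.9560,0.2934); ey = (-0.2934,0.9560)
P = B + 3.11·ex + 3.15·ey = (-0.7325,5.0476)

-0.73 5.05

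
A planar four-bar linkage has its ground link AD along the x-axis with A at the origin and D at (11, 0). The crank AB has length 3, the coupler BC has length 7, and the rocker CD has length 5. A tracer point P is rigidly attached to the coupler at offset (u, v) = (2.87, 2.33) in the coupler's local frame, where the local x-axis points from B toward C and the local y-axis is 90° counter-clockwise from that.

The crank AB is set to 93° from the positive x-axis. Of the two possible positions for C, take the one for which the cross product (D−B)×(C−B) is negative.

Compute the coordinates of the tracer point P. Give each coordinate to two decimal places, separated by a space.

3.47 3.69

A=(0,0), D=(11.00,0)
B = A + 3.00·(cos93°, sin93°) = (-0.1570, 2.9959)
|BD| = 11.5522
circle(B,7.00) ∩ circle(D,5.00): a=6.8149, h=1.5992
  candidates: C₊=(6.8394,2.7730) cross=18.474; C₋=(6.0100,-0.3159) cross=-18.474
  mode - wants cross < 0 → take C=(6.0100,-0.3159) (cross=-18.474)
ex = (C−B)/|BC| = (0.8810,-0.4731); ey = (0.4731,0.8810)
P = B + 2.87·ex + 2.33·ey = (3.4738,3.6908)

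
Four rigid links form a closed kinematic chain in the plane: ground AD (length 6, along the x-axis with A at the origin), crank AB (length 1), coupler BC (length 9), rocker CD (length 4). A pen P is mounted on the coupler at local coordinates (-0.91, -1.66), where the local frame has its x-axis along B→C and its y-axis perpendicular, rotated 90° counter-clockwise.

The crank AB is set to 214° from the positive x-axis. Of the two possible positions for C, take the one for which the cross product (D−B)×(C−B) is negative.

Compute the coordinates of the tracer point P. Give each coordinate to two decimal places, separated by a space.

-2.25 -1.80

A=(0,0), D=(6.00,0)
B = A + 1.00·(cos214°, sin214°) = (-0.8290, -0.5592)
|BD| = 6.8519
circle(B,9.00) ∩ circle(D,4.00): a=8.1692, h=3.7769
  candidates: C₊=(7.0046,3.8718) cross=25.879; C₋=(7.6211,-3.6568) cross=-25.879
  mode - wants cross < 0 → take C=(7.6211,-3.6568) (cross=-25.879)
ex = (C−B)/|BC| = (0.9389,-0.3442); ey = (0.3442,0.9389)
P = B + -0.91·ex + -1.66·ey = (-2.2548,-1.8046)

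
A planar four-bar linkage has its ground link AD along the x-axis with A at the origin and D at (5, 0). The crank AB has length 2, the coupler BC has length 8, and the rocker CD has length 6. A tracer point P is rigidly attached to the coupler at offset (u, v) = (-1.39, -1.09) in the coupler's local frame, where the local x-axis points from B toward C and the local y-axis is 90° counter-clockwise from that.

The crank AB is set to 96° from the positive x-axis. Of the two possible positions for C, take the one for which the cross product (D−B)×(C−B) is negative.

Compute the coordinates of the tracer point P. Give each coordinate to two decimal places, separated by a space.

A=(0,0), D=(5.00,0)
B = A + 2.00·(cos96°, sin96°) = (-0.2091, 1.9890)
|BD| = 5.5759
circle(B,8.00) ∩ circle(D,6.00): a=5.2988, h=5.9936
  candidates: C₊=(6.8791,5.6981) cross=33.420; C₋=(2.6030,-5.5004) cross=-33.420
  mode - wants cross < 0 → take C=(2.6030,-5.5004) (cross=-33.420)
ex = (C−B)/|BC| = (0.3515,-0.9362); ey = (0.9362,0.3515)
P = B + -1.39·ex + -1.09·ey = (-1.7181,2.9072)

-1.72 2.91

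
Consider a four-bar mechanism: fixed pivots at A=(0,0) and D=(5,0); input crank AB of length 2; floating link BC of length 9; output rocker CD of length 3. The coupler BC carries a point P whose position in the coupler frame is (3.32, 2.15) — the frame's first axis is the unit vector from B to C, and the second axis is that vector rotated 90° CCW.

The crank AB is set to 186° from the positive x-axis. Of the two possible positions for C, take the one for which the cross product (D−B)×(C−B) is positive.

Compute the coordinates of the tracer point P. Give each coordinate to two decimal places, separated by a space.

A=(0,0), D=(5.00,0)
B = A + 2.00·(cos186°, sin186°) = (-1.9890, -0.2091)
|BD| = 6.9922
circle(B,9.00) ∩ circle(D,3.00): a=8.6447, h=2.5038
  candidates: C₊=(6.5769,2.5521) cross=17.507; C₋=(6.7267,-2.4533) cross=-17.507
  mode + wants cross > 0 → take C=(6.5769,2.5521) (cross=17.507)
ex = (C−B)/|BC| = (0.9518,0.3068); ey = (-0.3068,0.9518)
P = B + 3.32·ex + 2.15·ey = (0.5112,2.8558)

0.51 2.86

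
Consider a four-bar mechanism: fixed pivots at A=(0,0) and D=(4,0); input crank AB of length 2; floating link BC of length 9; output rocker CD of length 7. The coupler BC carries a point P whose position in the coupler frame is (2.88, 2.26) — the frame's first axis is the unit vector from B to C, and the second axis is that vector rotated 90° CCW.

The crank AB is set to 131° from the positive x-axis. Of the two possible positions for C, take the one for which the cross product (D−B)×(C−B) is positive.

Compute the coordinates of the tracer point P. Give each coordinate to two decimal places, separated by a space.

-0.26 5.02

A=(0,0), D=(4.00,0)
B = A + 2.00·(cos131°, sin131°) = (-1.3121, 1.5094)
|BD| = 5.5224
circle(B,9.00) ∩ circle(D,7.00): a=5.6585, h=6.9987
  candidates: C₊=(6.0438,6.6950) cross=38.650; C₋=(2.2180,-6.7694) cross=-38.650
  mode + wants cross > 0 → take C=(6.0438,6.6950) (cross=38.650)
ex = (C−B)/|BC| = (0.8173,0.5762); ey = (-0.5762,0.8173)
P = B + 2.88·ex + 2.26·ey = (-0.2604,5.0160)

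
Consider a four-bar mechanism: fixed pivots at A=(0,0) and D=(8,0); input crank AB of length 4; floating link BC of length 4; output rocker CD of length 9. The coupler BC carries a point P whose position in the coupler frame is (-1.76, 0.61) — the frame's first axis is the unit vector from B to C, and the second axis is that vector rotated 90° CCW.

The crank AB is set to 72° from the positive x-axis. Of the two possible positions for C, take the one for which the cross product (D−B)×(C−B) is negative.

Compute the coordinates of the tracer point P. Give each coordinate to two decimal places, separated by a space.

2.72 4.93

A=(0,0), D=(8.00,0)
B = A + 4.00·(cos72°, sin72°) = (1.2361, 3.8042)
|BD| = 7.7603
circle(B,4.00) ∩ circle(D,9.00): a=-0.3078, h=3.9881
  candidates: C₊=(2.9228,7.4312) cross=30.949; C₋=(-0.9872,0.4790) cross=-30.949
  mode - wants cross < 0 → take C=(-0.9872,0.4790) (cross=-30.949)
ex = (C−B)/|BC| = (-0.5558,-0.8313); ey = (0.8313,-0.5558)
P = B + -1.76·ex + 0.61·ey = (2.7214,4.9283)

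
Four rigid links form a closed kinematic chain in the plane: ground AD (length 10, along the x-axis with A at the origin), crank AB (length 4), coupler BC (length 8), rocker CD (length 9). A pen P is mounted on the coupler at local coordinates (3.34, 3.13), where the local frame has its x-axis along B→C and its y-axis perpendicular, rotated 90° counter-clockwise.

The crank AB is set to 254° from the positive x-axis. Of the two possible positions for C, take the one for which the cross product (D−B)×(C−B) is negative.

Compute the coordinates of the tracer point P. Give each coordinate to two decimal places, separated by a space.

A=(0,0), D=(10.00,0)
B = A + 4.00·(cos254°, sin254°) = (-1.1025, -3.8450)
|BD| = 11.7495
circle(B,8.00) ∩ circle(D,9.00): a=5.1513, h=6.1208
  candidates: C₊=(1.7621,3.6245) cross=71.916; C₋=(5.7682,-7.9430) cross=-71.916
  mode - wants cross < 0 → take C=(5.7682,-7.9430) (cross=-71.916)
ex = (C−B)/|BC| = (0.8588,-0.5122); ey = (0.5122,0.8588)
P = B + 3.34·ex + 3.13·ey = (3.3693,-2.8678)

3.37 -2.87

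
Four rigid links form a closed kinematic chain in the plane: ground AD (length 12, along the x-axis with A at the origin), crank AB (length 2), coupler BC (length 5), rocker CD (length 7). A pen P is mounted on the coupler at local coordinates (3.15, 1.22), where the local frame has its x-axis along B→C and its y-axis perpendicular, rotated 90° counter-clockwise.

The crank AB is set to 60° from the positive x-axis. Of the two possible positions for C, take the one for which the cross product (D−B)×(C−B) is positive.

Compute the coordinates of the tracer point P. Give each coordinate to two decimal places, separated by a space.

3.65 3.83

A=(0,0), D=(12.00,0)
B = A + 2.00·(cos60°, sin60°) = (1.0000, 1.7321)
|BD| = 11.1355
circle(B,5.00) ∩ circle(D,7.00): a=4.4901, h=2.1997
  candidates: C₊=(5.7776,3.2066) cross=24.495; C₋=(5.0933,-1.1393) cross=-24.495
  mode + wants cross > 0 → take C=(5.7776,3.2066) (cross=24.495)
ex = (C−B)/|BC| = (0.9555,0.2949); ey = (-0.2949,0.9555)
P = B + 3.15·ex + 1.22·ey = (3.6501,3.8267)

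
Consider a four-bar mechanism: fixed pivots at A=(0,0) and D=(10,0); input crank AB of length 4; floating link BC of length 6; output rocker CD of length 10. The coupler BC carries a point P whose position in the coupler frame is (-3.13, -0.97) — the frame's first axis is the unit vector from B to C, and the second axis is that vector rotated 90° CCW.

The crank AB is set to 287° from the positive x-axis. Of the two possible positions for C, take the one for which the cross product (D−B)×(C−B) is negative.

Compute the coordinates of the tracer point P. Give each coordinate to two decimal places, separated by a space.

-1.51 -1.94

A=(0,0), D=(10.00,0)
B = A + 4.00·(cos287°, sin287°) = (1.1695, -3.8252)
|BD| = 9.6234
circle(B,6.00) ∩ circle(D,10.00): a=1.4865, h=5.8129
  candidates: C₊=(0.2229,2.0996) cross=55.940; C₋=(4.8441,-8.5683) cross=-55.940
  mode - wants cross < 0 → take C=(4.8441,-8.5683) (cross=-55.940)
ex = (C−B)/|BC| = (0.6124,-0.7905); ey = (0.7905,0.6124)
P = B + -3.13·ex + -0.97·ey = (-1.5142,-1.9449)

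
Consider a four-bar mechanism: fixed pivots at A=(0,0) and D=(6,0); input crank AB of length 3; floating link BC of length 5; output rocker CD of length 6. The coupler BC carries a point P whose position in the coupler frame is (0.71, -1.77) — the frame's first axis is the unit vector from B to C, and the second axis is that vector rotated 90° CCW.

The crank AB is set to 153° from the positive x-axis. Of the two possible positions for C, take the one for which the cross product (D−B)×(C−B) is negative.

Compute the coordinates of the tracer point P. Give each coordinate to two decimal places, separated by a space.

-3.58 -0.32

A=(0,0), D=(6.00,0)
B = A + 3.00·(cos153°, sin153°) = (-2.6730, 1.3620)
|BD| = 8.7793
circle(B,5.00) ∩ circle(D,6.00): a=3.7632, h=3.2922
  candidates: C₊=(1.5553,4.0305) cross=28.903; C₋=(0.5339,-2.4742) cross=-28.903
  mode - wants cross < 0 → take C=(0.5339,-2.4742) (cross=-28.903)
ex = (C−B)/|BC| = (0.6414,-0.7672); ey = (0.7672,0.6414)
P = B + 0.71·ex + -1.77·ey = (-3.5756,-0.3180)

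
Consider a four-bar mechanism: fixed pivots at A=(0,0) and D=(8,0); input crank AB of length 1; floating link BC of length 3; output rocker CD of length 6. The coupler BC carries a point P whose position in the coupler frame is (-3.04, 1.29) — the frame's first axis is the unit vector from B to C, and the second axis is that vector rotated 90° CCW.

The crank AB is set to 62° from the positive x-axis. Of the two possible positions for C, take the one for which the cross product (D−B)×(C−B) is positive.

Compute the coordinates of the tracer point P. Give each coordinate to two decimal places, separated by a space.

A=(0,0), D=(8.00,0)
B = A + 1.00·(cos62°, sin62°) = (0.4695, 0.8829)
|BD| = 7.5821
circle(B,3.00) ∩ circle(D,6.00): a=2.0106, h=2.2266
  candidates: C₊=(2.7256,2.8603) cross=16.882; C₋=(2.2071,-1.5626) cross=-16.882
  mode + wants cross > 0 → take C=(2.7256,2.8603) (cross=16.882)
ex = (C−B)/|BC| = (0.7521,0.6591); ey = (-0.6591,0.7521)
P = B + -3.04·ex + 1.29·ey = (-2.6670,-0.1506)

-2.67 -0.15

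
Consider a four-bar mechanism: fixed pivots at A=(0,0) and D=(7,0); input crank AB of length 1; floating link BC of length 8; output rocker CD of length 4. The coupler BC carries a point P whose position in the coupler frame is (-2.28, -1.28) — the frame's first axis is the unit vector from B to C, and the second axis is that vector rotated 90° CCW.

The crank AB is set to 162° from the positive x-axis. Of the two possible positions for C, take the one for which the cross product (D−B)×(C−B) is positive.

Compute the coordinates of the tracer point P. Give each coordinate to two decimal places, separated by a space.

-2.41 -1.86

A=(0,0), D=(7.00,0)
B = A + 1.00·(cos162°, sin162°) = (-0.9511, 0.3090)
|BD| = 7.9571
circle(B,8.00) ∩ circle(D,4.00): a=6.9947, h=3.8825
  candidates: C₊=(6.1892,3.9170) cross=30.893; C₋=(5.8876,-3.8422) cross=-30.893
  mode + wants cross > 0 → take C=(6.1892,3.9170) (cross=30.893)
ex = (C−B)/|BC| = (0.8925,0.4510); ey = (-0.4510,0.8925)
P = B + -2.28·ex + -1.28·ey = (-2.4087,-1.8617)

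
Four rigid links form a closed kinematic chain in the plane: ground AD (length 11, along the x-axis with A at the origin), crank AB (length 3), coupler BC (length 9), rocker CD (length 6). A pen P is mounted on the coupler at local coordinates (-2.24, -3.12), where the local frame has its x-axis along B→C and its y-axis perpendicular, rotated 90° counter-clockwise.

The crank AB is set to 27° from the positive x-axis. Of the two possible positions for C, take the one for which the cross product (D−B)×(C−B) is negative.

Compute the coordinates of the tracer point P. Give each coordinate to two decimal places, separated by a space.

A=(0,0), D=(11.00,0)
B = A + 3.00·(cos27°, sin27°) = (2.6730, 1.3620)
|BD| = 8.4376
circle(B,9.00) ∩ circle(D,6.00): a=6.8854, h=5.7957
  candidates: C₊=(10.4037,5.9703) cross=48.902; C₋=(8.5326,-5.4692) cross=-48.902
  mode - wants cross < 0 → take C=(8.5326,-5.4692) (cross=-48.902)
ex = (C−B)/|BC| = (0.6511,-0.7590); ey = (0.7590,0.6511)
P = B + -2.24·ex + -3.12·ey = (-1.1535,1.0308)

-1.15 1.03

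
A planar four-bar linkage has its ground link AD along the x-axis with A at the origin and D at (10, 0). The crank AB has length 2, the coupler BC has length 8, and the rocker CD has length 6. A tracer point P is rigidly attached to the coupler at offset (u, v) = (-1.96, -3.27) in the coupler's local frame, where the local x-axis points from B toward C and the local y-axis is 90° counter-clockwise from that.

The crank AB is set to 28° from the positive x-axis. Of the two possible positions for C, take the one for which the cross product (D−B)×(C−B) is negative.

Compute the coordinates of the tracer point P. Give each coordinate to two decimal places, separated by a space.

A=(0,0), D=(10.00,0)
B = A + 2.00·(cos28°, sin28°) = (1.7659, 0.9389)
|BD| = 8.2875
circle(B,8.00) ∩ circle(D,6.00): a=5.8330, h=5.4750
  candidates: C₊=(8.1817,5.7178) cross=45.374; C₋=(6.9411,-5.1617) cross=-45.374
  mode - wants cross < 0 → take C=(6.9411,-5.1617) (cross=-45.374)
ex = (C−B)/|BC| = (0.6469,-0.7626); ey = (0.7626,0.6469)
P = B + -1.96·ex + -3.27·ey = (-1.9957,0.3182)

-2.00 0.32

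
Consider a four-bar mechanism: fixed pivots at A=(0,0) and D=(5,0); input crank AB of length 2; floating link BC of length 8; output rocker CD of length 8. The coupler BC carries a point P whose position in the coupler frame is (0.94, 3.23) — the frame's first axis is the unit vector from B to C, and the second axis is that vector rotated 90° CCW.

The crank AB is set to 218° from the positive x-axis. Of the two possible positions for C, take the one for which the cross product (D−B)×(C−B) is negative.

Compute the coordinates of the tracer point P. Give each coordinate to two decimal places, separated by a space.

A=(0,0), D=(5.00,0)
B = A + 2.00·(cos218°, sin218°) = (-1.5760, -1.2313)
|BD| = 6.6903
circle(B,8.00) ∩ circle(D,8.00): a=3.3452, h=7.2670
  candidates: C₊=(0.3745,6.5272) cross=48.619; C₋=(3.0495,-7.7586) cross=-48.619
  mode - wants cross < 0 → take C=(3.0495,-7.7586) (cross=-48.619)
ex = (C−B)/|BC| = (0.5782,-0.8159); ey = (0.8159,0.5782)
P = B + 0.94·ex + 3.23·ey = (1.6028,-0.1307)

1.60 -0.13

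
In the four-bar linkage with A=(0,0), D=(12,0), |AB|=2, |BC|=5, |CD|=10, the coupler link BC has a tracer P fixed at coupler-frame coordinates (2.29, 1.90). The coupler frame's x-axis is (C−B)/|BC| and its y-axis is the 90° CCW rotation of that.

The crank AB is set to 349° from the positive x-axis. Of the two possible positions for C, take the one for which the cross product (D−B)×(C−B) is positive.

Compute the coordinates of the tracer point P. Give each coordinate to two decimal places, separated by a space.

A=(0,0), D=(12.00,0)
B = A + 2.00·(cos349°, sin349°) = (1.9633, -0.3816)
|BD| = 10.0440
circle(B,5.00) ∩ circle(D,10.00): a=1.2884, h=4.8311
  candidates: C₊=(3.0672,4.4950) cross=48.524; C₋=(3.4343,-5.1603) cross=-48.524
  mode + wants cross > 0 → take C=(3.0672,4.4950) (cross=48.524)
ex = (C−B)/|BC| = (0.2208,0.9753); ey = (-0.9753,0.2208)
P = B + 2.29·ex + 1.90·ey = (0.6157,2.2714)

0.62 2.27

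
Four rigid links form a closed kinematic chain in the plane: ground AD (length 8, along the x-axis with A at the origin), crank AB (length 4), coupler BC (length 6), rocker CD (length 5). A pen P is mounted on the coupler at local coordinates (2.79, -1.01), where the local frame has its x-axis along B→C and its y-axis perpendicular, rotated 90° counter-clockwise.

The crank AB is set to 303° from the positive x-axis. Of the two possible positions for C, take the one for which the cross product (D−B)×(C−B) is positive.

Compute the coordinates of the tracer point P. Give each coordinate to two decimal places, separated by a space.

A=(0,0), D=(8.00,0)
B = A + 4.00·(cos303°, sin303°) = (2.1786, -3.3547)
|BD| = 6.7189
circle(B,6.00) ∩ circle(D,5.00): a=4.1780, h=4.3063
  candidates: C₊=(3.6484,2.4625) cross=28.933; C₋=(7.9486,-4.9997) cross=-28.933
  mode + wants cross > 0 → take C=(3.6484,2.4625) (cross=28.933)
ex = (C−B)/|BC| = (0.2450,0.9695); ey = (-0.9695,0.2450)
P = B + 2.79·ex + -1.01·ey = (3.8413,-0.8971)

3.84 -0.90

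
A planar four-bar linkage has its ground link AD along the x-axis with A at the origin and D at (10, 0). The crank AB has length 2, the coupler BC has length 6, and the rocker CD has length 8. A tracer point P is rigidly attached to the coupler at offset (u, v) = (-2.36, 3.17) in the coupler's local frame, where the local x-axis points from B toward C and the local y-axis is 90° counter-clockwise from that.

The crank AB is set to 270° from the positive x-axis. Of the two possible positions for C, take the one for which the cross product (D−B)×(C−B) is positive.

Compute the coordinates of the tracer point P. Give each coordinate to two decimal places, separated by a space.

-3.90 -2.66

A=(0,0), D=(10.00,0)
B = A + 2.00·(cos270°, sin270°) = (-0.0000, -2.0000)
|BD| = 10.1980
circle(B,6.00) ∩ circle(D,8.00): a=3.7262, h=4.7027
  candidates: C₊=(2.7316,3.3421) cross=47.958; C₋=(4.5761,-5.8806) cross=-47.958
  mode + wants cross > 0 → take C=(2.7316,3.3421) (cross=47.958)
ex = (C−B)/|BC| = (0.4553,0.8904); ey = (-0.8904,0.4553)
P = B + -2.36·ex + 3.17·ey = (-3.8969,-2.6581)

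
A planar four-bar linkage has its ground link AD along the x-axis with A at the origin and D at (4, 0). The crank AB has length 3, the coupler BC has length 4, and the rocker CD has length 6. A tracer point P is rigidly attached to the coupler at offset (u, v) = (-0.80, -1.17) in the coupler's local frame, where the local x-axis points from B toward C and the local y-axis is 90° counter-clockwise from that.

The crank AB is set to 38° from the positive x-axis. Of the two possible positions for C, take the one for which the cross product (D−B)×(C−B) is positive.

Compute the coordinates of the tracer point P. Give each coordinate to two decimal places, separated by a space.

3.48 0.97

A=(0,0), D=(4.00,0)
B = A + 3.00·(cos38°, sin38°) = (2.3640, 1.8470)
|BD| = 2.4673
circle(B,4.00) ∩ circle(D,6.00): a=-2.8193, h=2.8375
  candidates: C₊=(2.6188,5.8389) cross=7.001; C₋=(-1.6294,2.0760) cross=-7.001
  mode + wants cross > 0 → take C=(2.6188,5.8389) (cross=7.001)
ex = (C−B)/|BC| = (0.0637,0.9980); ey = (-0.9980,0.0637)
P = B + -0.80·ex + -1.17·ey = (3.4807,0.9741)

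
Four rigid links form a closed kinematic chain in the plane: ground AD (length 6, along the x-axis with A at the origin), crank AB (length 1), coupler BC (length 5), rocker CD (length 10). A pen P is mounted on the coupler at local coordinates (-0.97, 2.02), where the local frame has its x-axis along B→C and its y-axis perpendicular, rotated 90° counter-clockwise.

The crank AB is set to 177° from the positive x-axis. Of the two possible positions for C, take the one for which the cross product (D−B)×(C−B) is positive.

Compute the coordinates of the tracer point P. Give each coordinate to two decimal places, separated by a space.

A=(0,0), D=(6.00,0)
B = A + 1.00·(cos177°, sin177°) = (-0.9986, 0.0523)
|BD| = 6.9988
circle(B,5.00) ∩ circle(D,10.00): a=-1.8586, h=4.6417
  candidates: C₊=(-2.8225,4.7078) cross=32.487; C₋=(-2.8919,-4.5753) cross=-32.487
  mode + wants cross > 0 → take C=(-2.8225,4.7078) (cross=32.487)
ex = (C−B)/|BC| = (-0.3648,0.9311); ey = (-0.9311,-0.3648)
P = B + -0.97·ex + 2.02·ey = (-2.5256,-1.5877)

-2.53 -1.59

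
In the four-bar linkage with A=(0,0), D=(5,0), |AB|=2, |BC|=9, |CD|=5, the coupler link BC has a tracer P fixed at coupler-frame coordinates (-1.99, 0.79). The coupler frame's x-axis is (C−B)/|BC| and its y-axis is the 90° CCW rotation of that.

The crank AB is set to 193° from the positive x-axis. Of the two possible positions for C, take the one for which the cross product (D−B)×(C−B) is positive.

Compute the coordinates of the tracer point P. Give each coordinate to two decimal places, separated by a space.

A=(0,0), D=(5.00,0)
B = A + 2.00·(cos193°, sin193°) = (-1.9487, -0.4499)
|BD| = 6.9633
circle(B,9.00) ∩ circle(D,5.00): a=7.5027, h=4.9708
  candidates: C₊=(5.2171,4.9953) cross=34.613; C₋=(5.8595,-4.9256) cross=-34.613
  mode + wants cross > 0 → take C=(5.2171,4.9953) (cross=34.613)
ex = (C−B)/|BC| = (0.7962,0.6050); ey = (-0.6050,0.7962)
P = B + -1.99·ex + 0.79·ey = (-4.0112,-1.0249)

-4.01 -1.02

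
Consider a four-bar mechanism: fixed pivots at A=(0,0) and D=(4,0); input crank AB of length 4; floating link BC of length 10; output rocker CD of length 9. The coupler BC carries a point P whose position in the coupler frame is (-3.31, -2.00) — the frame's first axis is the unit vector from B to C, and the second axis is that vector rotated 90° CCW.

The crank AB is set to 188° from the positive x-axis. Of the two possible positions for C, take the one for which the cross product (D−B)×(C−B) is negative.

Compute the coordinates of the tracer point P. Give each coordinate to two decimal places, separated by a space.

-7.50 1.00

A=(0,0), D=(4.00,0)
B = A + 4.00·(cos188°, sin188°) = (-3.9611, -0.5567)
|BD| = 7.9805
circle(B,10.00) ∩ circle(D,9.00): a=5.1807, h=8.5534
  candidates: C₊=(0.6103,8.3373) cross=68.261; C₋=(1.8036,-8.7279) cross=-68.261
  mode - wants cross < 0 → take C=(1.8036,-8.7279) (cross=-68.261)
ex = (C−B)/|BC| = (0.5765,-0.8171); ey = (0.8171,0.5765)
P = B + -3.31·ex + -2.00·ey = (-7.5034,0.9950)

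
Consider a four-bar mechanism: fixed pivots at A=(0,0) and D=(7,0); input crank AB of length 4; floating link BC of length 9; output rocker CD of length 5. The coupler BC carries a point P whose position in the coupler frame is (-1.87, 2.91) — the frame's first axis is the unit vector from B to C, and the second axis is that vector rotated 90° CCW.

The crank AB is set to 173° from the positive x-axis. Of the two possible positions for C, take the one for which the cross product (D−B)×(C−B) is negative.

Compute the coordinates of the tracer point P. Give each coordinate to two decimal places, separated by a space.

A=(0,0), D=(7.00,0)
B = A + 4.00·(cos173°, sin173°) = (-3.9702, 0.4875)
|BD| = 10.9810
circle(B,9.00) ∩ circle(D,5.00): a=8.0404, h=4.0438
  candidates: C₊=(4.2418,4.1704) cross=44.405; C₋=(3.8827,-3.9093) cross=-44.405
  mode - wants cross < 0 → take C=(3.8827,-3.9093) (cross=-44.405)
ex = (C−B)/|BC| = (0.8725,-0.4885); ey = (0.4885,0.8725)
P = B + -1.87·ex + 2.91·ey = (-4.1802,3.9401)

-4.18 3.94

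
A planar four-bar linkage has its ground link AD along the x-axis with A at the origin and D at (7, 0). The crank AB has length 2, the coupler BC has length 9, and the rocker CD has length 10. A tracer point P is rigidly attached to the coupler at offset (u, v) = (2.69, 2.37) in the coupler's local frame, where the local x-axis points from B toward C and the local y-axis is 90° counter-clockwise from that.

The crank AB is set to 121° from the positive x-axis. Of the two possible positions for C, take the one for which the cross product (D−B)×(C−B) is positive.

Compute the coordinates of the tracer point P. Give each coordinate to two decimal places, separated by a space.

-1.67 5.24

A=(0,0), D=(7.00,0)
B = A + 2.00·(cos121°, sin121°) = (-1.0301, 1.7143)
|BD| = 8.2110
circle(B,9.00) ∩ circle(D,10.00): a=2.9485, h=8.5033
  candidates: C₊=(3.6288,9.4146) cross=69.821; C₋=(0.0781,-7.2172) cross=-69.821
  mode + wants cross > 0 → take C=(3.6288,9.4146) (cross=69.821)
ex = (C−B)/|BC| = (0.5177,0.8556); ey = (-0.8556,0.5177)
P = B + 2.69·ex + 2.37·ey = (-1.6653,5.2427)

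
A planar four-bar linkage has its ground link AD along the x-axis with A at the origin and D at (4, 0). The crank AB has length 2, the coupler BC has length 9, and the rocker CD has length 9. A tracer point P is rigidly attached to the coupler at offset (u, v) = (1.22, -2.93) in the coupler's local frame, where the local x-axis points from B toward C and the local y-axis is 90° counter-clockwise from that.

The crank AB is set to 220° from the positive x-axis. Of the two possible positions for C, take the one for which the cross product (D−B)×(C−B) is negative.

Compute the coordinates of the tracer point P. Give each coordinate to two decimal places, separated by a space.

-3.39 -3.86

A=(0,0), D=(4.00,0)
B = A + 2.00·(cos220°, sin220°) = (-1.5321, -1.2856)
|BD| = 5.6795
circle(B,9.00) ∩ circle(D,9.00): a=2.8397, h=8.5402
  candidates: C₊=(-0.6992,7.6758) cross=48.504; C₋=(3.1671,-8.9614) cross=-48.504
  mode - wants cross < 0 → take C=(3.1671,-8.9614) (cross=-48.504)
ex = (C−B)/|BC| = (0.5221,-0.8529); ey = (0.8529,0.5221)
P = B + 1.22·ex + -2.93·ey = (-3.3940,-3.8559)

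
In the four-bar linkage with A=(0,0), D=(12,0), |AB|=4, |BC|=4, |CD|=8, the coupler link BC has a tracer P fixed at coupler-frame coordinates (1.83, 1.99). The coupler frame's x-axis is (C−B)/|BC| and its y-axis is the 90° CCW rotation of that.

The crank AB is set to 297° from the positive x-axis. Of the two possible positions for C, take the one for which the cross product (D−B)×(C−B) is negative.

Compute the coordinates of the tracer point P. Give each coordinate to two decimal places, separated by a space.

A=(0,0), D=(12.00,0)
B = A + 4.00·(cos297°, sin297°) = (1.8160, -3.5640)
|BD| = 10.7897
circle(B,4.00) ∩ circle(D,8.00): a=3.1705, h=2.4389
  candidates: C₊=(4.0029,-0.2148) cross=26.314; C₋=(5.6141,-4.8187) cross=-26.314
  mode - wants cross < 0 → take C=(5.6141,-4.8187) (cross=-26.314)
ex = (C−B)/|BC| = (0.9495,-0.3137); ey = (0.3137,0.9495)
P = B + 1.83·ex + 1.99·ey = (4.1778,-2.2485)

4.18 -2.25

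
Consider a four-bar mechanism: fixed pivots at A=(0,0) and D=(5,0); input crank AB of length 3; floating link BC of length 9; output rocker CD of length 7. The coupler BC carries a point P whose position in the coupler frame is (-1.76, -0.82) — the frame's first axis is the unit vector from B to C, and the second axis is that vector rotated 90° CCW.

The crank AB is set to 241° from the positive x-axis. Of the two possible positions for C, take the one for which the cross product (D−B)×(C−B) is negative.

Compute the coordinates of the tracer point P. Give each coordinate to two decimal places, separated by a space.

A=(0,0), D=(5.00,0)
B = A + 3.00·(cos241°, sin241°) = (-1.4544, -2.6239)
|BD| = 6.9674
circle(B,9.00) ∩ circle(D,7.00): a=5.7801, h=6.8986
  candidates: C₊=(1.3022,5.9436) cross=48.065; C₋=(6.4981,-6.8378) cross=-48.065
  mode - wants cross < 0 → take C=(6.4981,-6.8378) (cross=-48.065)
ex = (C−B)/|BC| = (0.8836,-0.4682); ey = (0.4682,0.8836)
P = B + -1.76·ex + -0.82·ey = (-3.3935,-2.5244)

-3.39 -2.52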